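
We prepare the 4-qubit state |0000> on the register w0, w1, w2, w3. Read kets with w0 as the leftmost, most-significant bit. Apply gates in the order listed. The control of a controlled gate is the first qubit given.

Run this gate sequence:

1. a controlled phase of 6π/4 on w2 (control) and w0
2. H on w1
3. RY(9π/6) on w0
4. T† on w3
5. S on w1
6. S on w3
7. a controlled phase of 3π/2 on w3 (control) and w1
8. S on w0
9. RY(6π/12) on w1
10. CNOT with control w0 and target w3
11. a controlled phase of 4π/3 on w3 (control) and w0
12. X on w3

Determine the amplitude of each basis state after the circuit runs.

The final amplitudes are sqrt(2)*(-1 + I)/4 on |0001>, sqrt(2)*(-1 - I)/4 on |0101>, sqrt(2)*(-1 - I)*exp(I*pi/3)/4 on |1000>, sqrt(2)*(1 - I)*exp(I*pi/3)/4 on |1100>, and 0 on every other basis state.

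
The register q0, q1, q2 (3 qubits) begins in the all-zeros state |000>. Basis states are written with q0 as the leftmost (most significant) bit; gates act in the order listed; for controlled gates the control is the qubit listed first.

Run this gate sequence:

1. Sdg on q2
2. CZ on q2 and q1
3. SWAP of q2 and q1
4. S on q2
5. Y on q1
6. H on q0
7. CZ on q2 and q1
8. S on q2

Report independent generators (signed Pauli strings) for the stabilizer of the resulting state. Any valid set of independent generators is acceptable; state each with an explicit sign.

The stabilizer group can be generated by +XII, -IZI, +IIZ, among other valid generating sets.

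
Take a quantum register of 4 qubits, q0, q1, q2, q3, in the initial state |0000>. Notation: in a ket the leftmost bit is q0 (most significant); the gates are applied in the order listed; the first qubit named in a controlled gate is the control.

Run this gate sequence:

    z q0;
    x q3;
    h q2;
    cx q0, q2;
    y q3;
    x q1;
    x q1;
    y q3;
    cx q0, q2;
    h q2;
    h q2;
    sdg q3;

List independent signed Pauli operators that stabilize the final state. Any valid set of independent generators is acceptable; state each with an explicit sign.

The final state is stabilized by the group generated by +IIXI, +ZIII, +IZII, -IIIZ; other independent generating sets are equally valid. Key observation: gates 3-10 undo each other exactly, leaving only the rest of the circuit to track.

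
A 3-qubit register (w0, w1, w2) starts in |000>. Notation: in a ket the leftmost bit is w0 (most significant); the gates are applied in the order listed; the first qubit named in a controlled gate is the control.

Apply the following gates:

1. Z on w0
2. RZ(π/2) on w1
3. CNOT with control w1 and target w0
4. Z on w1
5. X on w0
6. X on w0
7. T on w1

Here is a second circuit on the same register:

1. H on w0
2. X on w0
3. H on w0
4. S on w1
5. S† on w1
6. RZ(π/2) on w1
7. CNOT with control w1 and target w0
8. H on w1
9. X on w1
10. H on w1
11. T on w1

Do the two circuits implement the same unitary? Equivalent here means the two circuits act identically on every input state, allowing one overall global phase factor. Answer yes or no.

Yes, they are equivalent — the unitaries differ by at most a global phase.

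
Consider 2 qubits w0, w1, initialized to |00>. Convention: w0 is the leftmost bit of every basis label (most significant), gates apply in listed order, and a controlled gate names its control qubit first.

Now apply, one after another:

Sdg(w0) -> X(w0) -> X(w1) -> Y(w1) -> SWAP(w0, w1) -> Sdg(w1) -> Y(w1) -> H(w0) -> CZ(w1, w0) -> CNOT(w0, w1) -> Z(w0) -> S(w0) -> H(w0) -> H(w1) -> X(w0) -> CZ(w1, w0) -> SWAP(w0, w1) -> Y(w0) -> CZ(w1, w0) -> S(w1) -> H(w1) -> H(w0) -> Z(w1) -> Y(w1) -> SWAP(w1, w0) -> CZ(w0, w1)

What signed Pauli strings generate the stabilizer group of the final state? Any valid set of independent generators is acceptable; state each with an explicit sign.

The stabilizer group can be generated by +YI, -IX, among other valid generating sets.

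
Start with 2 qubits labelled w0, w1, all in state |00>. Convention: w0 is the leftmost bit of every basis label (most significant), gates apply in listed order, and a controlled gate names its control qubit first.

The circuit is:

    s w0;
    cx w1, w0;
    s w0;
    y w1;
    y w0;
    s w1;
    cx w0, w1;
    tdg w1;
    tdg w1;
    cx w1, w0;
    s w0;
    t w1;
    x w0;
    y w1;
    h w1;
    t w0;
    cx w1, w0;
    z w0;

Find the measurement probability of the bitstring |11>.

The probability of measuring |11> is 1/2.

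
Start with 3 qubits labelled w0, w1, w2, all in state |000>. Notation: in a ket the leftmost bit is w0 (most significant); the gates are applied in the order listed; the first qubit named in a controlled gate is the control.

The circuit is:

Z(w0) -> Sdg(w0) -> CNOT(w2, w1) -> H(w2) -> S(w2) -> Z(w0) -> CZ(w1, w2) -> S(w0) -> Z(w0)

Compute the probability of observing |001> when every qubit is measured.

A full measurement returns |001> with probability 1/2.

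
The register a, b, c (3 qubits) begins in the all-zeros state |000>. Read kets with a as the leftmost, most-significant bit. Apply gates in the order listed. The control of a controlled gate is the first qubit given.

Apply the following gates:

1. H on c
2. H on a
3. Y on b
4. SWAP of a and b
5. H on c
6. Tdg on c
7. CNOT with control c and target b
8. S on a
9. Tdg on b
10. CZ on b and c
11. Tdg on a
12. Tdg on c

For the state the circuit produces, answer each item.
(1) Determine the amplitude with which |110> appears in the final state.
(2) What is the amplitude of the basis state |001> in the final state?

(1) The final state's coefficient on |110> equals sqrt(2)*I/2.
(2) |001> carries amplitude 0 in the final state.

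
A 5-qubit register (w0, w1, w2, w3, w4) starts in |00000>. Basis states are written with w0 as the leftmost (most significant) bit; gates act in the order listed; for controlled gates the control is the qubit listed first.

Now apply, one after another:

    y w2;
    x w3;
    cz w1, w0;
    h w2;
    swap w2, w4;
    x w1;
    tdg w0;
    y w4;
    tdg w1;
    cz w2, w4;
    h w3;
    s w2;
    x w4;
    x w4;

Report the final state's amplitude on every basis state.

After the circuit, the state carries amplitude exp(3*I*pi/4)/2 on |01000>, exp(3*I*pi/4)/2 on |01001>, -exp(3*I*pi/4)/2 on |01010>, -exp(3*I*pi/4)/2 on |01011>, and 0 on every other basis state. Key observation: gates 13-14 undo each other exactly, leaving only the rest of the circuit to track.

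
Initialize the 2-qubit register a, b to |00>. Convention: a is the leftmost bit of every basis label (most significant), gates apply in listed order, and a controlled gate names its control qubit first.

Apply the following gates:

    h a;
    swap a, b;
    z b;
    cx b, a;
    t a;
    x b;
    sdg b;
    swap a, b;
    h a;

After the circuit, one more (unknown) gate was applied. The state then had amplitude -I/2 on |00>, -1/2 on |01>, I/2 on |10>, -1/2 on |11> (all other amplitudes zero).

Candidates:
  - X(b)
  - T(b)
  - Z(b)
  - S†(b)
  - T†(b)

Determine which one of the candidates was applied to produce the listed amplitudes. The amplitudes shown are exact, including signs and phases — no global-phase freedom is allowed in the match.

The unique candidate consistent with the amplitudes is T†(b).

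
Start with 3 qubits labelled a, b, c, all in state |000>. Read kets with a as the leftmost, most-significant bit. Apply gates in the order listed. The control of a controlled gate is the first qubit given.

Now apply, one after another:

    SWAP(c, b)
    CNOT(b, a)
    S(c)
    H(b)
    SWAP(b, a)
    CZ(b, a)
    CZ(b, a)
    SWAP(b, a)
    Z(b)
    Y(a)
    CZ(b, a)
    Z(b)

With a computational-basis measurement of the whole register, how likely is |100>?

A full measurement returns |100> with probability 1/2.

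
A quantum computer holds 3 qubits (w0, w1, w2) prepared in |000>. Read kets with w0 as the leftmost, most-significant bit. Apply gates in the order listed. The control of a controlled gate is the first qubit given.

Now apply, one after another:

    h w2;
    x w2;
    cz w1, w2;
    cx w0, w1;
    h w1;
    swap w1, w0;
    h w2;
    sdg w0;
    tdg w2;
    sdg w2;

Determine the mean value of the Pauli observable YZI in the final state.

In the final state, YZI has expectation -1.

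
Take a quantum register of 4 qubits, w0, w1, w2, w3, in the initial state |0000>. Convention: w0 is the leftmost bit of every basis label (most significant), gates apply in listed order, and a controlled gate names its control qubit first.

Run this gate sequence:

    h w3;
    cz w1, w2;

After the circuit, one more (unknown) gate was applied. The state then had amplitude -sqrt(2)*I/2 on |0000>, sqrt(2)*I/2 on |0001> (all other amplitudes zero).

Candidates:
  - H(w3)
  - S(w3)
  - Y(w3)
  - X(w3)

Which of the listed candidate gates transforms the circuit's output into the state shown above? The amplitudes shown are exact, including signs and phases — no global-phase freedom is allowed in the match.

The applied gate was Y(w3).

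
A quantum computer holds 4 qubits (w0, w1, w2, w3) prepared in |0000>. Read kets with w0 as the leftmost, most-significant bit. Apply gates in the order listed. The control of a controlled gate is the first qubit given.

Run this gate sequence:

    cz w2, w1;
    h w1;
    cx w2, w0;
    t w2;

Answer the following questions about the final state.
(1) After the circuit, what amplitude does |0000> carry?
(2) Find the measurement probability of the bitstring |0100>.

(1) The final state's coefficient on |0000> equals sqrt(2)/2.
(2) A full measurement returns |0100> with probability 1/2.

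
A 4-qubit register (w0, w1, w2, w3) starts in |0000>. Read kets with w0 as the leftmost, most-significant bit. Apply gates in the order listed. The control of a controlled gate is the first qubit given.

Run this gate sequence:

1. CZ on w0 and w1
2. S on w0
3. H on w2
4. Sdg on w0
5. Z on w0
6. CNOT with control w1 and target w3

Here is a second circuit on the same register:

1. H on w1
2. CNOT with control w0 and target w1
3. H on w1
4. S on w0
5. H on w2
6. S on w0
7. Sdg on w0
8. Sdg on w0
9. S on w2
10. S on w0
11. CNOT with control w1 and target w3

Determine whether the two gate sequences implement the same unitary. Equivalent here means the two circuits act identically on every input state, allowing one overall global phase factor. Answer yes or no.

No: there is an input state on which the two circuits produce genuinely different outputs (not merely differing by a phase).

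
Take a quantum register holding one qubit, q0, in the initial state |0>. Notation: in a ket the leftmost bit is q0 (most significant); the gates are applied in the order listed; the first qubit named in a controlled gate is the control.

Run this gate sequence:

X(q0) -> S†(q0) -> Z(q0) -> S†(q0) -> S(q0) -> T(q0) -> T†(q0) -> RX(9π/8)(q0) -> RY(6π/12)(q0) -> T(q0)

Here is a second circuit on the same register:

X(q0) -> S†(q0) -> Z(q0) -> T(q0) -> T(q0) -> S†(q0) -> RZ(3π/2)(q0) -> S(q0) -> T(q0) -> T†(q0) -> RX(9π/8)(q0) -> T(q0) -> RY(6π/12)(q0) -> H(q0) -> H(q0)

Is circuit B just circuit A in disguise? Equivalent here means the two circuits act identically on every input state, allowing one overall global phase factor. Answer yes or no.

No — the two circuits implement different unitaries, even allowing a global phase.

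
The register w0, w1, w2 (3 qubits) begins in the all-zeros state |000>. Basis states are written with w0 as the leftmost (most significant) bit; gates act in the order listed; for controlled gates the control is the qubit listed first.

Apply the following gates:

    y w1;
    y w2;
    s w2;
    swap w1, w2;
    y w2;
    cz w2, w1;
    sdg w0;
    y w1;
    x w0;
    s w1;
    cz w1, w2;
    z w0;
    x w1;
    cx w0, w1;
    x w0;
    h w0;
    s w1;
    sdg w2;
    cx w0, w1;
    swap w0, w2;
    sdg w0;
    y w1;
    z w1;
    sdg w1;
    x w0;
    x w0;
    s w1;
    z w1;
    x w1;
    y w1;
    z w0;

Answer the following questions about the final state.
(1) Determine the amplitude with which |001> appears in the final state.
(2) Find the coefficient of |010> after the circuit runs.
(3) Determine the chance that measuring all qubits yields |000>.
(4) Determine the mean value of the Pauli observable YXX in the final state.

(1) The final state's coefficient on |001> equals sqrt(2)*I/2. Key observation: steps 23-28 multiply out to the identity, so the circuit reduces to the remaining gates.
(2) |010> carries amplitude sqrt(2)*I/2 in the final state.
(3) Outcome |000> occurs with probability 0.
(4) The expectation value of YXX is 0.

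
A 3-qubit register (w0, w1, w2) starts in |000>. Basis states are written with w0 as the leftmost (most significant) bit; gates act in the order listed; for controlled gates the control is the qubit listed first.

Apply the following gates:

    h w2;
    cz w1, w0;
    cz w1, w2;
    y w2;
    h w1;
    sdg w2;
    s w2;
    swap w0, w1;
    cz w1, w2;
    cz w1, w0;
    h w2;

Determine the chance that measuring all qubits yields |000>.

Outcome |000> occurs with probability 0.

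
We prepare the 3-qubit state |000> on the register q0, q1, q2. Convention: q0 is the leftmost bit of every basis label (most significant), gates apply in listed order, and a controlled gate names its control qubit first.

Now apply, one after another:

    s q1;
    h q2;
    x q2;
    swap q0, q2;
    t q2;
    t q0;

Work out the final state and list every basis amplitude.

The final amplitudes are sqrt(2)/2 on |000>, sqrt(2)*exp(I*pi/4)/2 on |100>, and 0 on every other basis state.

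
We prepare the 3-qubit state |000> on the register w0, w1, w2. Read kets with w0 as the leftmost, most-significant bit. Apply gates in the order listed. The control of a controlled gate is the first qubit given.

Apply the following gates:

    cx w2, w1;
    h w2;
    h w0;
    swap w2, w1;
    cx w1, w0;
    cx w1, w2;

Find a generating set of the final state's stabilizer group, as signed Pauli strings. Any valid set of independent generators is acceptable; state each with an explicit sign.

The stabilizer group can be generated by +XII, +IXX, +IZZ, among other valid generating sets.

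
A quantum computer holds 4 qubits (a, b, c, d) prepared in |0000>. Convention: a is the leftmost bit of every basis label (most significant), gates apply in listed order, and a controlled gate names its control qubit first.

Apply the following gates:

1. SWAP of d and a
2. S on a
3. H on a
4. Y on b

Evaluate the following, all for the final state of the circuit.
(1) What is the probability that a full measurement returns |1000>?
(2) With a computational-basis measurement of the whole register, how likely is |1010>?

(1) The probability of measuring |1000> is 0.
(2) Outcome |1010> occurs with probability 0.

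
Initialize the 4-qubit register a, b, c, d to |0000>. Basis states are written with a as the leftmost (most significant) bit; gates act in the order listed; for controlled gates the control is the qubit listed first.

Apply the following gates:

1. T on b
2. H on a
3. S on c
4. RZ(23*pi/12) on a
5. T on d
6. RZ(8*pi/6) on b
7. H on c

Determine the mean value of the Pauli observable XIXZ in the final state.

In the final state, XIXZ has expectation sqrt(2)/4 + sqrt(6)/4.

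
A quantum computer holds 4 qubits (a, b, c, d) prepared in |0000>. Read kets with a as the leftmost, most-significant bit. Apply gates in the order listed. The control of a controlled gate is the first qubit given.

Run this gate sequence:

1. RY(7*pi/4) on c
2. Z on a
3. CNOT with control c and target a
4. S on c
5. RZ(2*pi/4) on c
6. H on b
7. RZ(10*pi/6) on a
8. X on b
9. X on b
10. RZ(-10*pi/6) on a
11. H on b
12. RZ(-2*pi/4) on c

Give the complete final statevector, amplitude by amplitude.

The resulting statevector has amplitude -sqrt(sqrt(2) + 2)/2 on |0000>, I*sqrt(2 - sqrt(2))/2 on |1010>, and 0 on every other basis state. Key observation: steps 5-12 multiply out to the identity, so the circuit reduces to the remaining gates.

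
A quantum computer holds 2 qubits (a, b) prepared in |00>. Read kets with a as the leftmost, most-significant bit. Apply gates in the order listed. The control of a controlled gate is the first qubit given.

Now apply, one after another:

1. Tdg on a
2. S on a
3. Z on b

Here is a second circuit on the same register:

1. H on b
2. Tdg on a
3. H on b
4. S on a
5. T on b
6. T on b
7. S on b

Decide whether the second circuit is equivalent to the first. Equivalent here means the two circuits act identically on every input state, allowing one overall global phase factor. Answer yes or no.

Yes, they are equivalent — the unitaries differ by at most a global phase.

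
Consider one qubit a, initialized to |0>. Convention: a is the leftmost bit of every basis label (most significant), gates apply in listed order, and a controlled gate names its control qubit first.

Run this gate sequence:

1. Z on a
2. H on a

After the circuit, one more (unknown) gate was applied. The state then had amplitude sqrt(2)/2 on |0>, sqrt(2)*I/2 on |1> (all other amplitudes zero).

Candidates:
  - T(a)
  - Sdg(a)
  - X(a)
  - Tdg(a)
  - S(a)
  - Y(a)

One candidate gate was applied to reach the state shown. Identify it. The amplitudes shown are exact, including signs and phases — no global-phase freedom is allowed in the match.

The unique candidate consistent with the amplitudes is S(a).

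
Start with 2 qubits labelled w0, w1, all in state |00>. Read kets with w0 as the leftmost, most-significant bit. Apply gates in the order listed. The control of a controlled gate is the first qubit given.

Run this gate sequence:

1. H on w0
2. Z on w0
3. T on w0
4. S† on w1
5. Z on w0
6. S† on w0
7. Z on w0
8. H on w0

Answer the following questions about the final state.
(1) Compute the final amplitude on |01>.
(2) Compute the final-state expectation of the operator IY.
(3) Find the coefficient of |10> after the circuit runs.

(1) The final state's coefficient on |01> equals 0.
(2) The observable IY averages to 0.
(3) The final state's coefficient on |10> equals 1/2 - exp(3*I*pi/4)/2.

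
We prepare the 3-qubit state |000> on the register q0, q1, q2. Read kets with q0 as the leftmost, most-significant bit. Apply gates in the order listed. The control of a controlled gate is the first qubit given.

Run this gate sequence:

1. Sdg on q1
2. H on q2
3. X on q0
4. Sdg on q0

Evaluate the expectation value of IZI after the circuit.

The expectation value of IZI is 1.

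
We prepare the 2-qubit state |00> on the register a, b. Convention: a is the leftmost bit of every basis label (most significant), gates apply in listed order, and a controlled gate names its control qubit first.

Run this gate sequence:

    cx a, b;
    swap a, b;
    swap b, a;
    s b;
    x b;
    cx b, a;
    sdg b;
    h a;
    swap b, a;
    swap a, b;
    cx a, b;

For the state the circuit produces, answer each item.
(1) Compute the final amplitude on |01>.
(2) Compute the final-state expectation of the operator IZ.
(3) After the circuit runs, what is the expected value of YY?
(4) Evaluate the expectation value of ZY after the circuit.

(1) The amplitude on |01> is -sqrt(2)*I/2.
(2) The observable IZ averages to 0.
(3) The observable YY averages to -1.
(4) The observable ZY averages to 0.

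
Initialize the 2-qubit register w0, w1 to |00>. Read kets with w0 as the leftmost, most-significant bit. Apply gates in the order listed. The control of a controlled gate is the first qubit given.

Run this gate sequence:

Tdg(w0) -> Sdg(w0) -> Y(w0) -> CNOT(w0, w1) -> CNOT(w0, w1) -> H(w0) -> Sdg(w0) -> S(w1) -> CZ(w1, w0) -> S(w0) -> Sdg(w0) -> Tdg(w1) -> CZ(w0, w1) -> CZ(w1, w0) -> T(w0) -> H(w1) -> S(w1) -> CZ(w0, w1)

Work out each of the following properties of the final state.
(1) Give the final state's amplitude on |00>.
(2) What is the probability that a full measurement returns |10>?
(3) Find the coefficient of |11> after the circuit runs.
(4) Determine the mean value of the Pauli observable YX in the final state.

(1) The amplitude on |00> is I/2.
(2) The probability of measuring |10> is 1/4.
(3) The amplitude on |11> is exp(3*I*pi/4)/2.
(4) The expectation value of YX is sqrt(2)/2.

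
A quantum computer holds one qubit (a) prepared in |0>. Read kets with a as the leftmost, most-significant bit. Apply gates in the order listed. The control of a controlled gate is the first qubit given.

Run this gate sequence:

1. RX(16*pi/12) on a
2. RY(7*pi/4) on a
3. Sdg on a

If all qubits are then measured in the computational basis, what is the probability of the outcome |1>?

A full measurement returns |1> with probability sqrt(2)/8 + 1/2.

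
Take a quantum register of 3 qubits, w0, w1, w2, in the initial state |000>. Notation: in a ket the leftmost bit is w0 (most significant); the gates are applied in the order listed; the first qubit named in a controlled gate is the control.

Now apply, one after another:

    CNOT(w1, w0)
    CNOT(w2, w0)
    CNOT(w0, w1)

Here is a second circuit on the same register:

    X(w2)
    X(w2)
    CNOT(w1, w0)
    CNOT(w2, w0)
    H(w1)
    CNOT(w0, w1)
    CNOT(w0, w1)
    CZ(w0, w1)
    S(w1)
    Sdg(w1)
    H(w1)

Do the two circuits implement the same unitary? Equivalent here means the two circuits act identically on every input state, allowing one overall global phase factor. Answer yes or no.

Yes: on every input state the two circuits agree up to one overall phase factor.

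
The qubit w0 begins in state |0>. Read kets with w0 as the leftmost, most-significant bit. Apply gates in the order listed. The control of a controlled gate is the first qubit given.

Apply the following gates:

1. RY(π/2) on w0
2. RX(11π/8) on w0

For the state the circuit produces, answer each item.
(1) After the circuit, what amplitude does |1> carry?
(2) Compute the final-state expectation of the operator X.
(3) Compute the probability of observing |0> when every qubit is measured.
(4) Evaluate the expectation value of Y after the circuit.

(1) The amplitude on |1> is -sqrt(2)*(sin(3*pi/16) + I*cos(3*pi/16))/2.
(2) The expectation value of X is 1.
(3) A full measurement returns |0> with probability 1/2.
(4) The expectation value of Y is 0.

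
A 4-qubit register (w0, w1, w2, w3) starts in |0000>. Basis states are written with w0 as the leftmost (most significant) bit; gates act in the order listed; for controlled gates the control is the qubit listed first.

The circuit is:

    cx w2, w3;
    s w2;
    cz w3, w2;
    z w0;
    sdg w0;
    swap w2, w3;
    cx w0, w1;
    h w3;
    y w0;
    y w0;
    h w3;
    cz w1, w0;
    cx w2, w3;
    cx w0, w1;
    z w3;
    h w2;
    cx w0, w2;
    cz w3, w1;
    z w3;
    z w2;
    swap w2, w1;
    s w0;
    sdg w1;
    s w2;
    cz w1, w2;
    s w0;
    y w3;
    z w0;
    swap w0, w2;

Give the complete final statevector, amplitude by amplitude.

The resulting statevector has amplitude sqrt(2)*I/2 on |0001>, -sqrt(2)/2 on |0101>, and 0 on every other basis state.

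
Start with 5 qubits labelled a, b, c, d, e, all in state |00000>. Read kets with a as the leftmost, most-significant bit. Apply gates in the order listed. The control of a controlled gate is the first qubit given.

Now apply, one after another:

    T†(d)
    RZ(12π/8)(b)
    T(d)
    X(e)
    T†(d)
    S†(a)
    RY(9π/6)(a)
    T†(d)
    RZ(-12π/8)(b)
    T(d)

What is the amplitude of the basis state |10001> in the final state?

The amplitude on |10001> is sqrt(2)/2.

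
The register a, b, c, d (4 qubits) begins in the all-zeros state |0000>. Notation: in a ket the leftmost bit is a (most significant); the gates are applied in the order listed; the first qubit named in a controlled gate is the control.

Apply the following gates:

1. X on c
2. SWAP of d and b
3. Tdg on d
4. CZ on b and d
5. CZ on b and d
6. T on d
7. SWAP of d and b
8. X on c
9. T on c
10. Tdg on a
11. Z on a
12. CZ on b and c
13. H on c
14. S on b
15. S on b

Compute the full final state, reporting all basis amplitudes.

The final amplitudes are sqrt(2)/2 on |0000>, sqrt(2)/2 on |0010>, and 0 on every other basis state. Key observation: the block from step 1 through step 8 cancels to the identity and can be dropped.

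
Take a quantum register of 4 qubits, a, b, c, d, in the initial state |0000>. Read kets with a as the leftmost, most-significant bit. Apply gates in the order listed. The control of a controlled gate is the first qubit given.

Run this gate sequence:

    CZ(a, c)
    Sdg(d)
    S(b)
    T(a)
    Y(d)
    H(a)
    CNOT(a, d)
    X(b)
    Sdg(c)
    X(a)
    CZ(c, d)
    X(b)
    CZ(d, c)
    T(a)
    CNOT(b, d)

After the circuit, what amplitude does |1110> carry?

|1110> carries amplitude 0 in the final state.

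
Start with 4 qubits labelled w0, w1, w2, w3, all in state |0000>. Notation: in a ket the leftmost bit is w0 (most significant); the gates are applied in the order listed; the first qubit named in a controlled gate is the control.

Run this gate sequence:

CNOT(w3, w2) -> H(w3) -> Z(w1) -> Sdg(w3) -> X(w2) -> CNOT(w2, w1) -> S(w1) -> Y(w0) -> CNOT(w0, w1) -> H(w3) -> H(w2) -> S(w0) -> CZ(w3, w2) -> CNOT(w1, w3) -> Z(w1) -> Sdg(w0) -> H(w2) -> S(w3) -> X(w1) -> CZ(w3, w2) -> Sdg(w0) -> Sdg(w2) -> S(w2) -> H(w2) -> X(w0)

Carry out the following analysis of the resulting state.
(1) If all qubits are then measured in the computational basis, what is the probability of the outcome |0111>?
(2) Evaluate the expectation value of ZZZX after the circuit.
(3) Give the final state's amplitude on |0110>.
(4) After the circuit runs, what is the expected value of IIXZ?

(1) Outcome |0111> occurs with probability 1/4.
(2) The observable ZZZX averages to 1.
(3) |0110> carries amplitude sqrt(2)*(-1 - I)/4 in the final state.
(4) The expectation value of IIXZ is -1.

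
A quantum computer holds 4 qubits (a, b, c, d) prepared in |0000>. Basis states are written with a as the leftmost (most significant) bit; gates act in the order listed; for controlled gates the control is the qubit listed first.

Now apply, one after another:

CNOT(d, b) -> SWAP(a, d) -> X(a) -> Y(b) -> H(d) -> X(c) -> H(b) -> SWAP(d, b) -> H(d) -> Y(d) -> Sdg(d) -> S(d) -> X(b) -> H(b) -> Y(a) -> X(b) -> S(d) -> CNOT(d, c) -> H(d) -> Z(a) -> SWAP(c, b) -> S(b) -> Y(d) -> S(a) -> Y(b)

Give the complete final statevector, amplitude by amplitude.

After the circuit, the state carries amplitude -sqrt(2)/2 on |0010>, sqrt(2)/2 on |0011>, and 0 on every other basis state.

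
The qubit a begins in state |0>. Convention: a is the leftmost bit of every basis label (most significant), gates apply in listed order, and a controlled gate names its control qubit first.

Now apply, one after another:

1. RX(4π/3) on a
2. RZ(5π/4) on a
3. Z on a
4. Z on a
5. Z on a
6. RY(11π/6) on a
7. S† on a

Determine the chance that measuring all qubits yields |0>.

A full measurement returns |0> with probability -sqrt(3)/8 - sqrt(6)/16 + 1/2.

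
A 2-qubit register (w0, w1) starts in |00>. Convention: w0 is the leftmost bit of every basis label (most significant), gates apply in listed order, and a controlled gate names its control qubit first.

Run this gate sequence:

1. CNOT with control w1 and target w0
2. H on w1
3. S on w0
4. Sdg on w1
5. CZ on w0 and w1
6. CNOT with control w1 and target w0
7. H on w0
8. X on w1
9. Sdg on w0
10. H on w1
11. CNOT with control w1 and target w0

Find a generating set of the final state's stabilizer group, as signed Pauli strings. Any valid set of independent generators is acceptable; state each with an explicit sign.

The final state is stabilized by the group generated by +XZ, +ZY; other independent generating sets are equally valid.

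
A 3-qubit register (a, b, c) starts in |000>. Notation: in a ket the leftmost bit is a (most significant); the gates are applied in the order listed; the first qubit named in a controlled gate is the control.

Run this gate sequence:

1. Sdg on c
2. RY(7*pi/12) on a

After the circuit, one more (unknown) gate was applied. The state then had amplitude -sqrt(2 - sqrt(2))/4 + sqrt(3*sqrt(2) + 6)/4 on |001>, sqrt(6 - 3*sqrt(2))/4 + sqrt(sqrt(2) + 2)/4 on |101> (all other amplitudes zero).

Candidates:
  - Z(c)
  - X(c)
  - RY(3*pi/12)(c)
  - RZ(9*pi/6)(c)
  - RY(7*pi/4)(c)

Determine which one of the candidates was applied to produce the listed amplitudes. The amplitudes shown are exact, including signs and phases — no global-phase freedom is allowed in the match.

It was X(c) that produced the state shown.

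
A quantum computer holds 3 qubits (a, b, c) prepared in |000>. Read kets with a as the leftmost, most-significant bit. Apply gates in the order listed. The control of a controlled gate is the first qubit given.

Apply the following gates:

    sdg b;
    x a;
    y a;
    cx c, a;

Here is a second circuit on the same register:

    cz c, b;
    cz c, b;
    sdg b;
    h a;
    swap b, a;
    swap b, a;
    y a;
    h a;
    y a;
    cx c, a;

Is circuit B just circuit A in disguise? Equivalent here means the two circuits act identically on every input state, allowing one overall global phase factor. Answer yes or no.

No: there is an input state on which the two circuits produce genuinely different outputs (not merely differing by a phase).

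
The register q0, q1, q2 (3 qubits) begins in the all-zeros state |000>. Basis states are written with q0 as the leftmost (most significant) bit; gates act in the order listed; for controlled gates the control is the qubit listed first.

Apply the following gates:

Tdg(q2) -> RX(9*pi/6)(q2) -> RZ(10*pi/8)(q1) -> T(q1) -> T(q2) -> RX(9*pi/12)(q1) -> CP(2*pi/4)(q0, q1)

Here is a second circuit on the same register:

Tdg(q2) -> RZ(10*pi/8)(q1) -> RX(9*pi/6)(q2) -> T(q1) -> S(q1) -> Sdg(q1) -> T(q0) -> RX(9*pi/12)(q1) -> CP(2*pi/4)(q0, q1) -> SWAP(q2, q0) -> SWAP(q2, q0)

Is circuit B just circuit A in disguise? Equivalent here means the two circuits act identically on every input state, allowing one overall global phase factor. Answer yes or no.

No: there is an input state on which the two circuits produce genuinely different outputs (not merely differing by a phase).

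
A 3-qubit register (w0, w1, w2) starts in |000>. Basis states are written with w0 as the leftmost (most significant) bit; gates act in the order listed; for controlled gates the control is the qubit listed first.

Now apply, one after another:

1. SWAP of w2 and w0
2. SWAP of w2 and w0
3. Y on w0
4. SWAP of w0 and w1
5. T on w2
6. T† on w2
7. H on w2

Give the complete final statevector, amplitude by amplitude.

After the circuit, the state carries amplitude sqrt(2)*I/2 on |010>, sqrt(2)*I/2 on |011>, and 0 on every other basis state. Key observation: steps 1-2 multiply out to the identity, so the circuit reduces to the remaining gates.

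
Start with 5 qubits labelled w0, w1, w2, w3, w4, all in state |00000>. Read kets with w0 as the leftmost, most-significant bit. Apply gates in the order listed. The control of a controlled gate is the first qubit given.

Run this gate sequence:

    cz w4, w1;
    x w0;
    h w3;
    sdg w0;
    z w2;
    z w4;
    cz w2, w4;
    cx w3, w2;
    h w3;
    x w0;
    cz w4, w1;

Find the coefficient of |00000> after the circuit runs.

|00000> carries amplitude -I/2 in the final state.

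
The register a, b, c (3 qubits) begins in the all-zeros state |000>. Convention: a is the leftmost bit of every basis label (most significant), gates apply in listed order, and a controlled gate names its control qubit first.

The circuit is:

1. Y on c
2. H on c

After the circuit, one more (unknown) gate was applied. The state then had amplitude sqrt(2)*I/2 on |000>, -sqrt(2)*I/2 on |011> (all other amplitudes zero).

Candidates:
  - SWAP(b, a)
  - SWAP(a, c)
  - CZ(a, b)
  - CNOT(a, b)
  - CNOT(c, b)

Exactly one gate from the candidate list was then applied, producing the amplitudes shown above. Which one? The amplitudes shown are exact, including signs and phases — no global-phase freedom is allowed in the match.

The applied gate was CNOT(c, b).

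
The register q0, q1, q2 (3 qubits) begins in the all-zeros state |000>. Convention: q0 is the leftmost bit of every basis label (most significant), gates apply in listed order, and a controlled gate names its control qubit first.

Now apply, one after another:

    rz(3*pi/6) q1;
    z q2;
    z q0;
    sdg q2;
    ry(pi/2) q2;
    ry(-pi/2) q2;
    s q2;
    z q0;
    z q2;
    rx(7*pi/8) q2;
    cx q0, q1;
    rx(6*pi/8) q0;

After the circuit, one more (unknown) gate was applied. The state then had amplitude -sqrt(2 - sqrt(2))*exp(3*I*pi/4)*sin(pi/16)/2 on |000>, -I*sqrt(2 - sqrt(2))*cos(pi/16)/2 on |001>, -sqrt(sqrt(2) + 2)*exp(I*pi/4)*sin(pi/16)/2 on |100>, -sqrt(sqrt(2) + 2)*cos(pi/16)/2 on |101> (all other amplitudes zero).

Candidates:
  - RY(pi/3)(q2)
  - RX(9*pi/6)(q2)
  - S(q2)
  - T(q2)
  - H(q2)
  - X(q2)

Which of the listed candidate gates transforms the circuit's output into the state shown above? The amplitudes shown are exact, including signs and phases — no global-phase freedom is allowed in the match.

The applied gate was T(q2). Key observation: steps 2-9 multiply out to the identity, so the circuit reduces to the remaining gates.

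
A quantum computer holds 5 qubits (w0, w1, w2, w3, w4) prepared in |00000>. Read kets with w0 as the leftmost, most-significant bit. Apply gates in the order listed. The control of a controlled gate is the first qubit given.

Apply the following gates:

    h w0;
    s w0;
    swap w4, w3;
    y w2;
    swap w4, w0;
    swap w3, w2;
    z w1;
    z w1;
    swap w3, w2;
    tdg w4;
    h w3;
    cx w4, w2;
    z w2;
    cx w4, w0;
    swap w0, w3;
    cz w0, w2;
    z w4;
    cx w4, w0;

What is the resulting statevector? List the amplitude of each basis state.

The resulting statevector has amplitude -exp(3*I*pi/4)/2 on |00011>, -I/2 on |00100>, -exp(3*I*pi/4)/2 on |10011>, I/2 on |10100>, and 0 on every other basis state. Key observation: the block from step 6 through step 9 cancels to the identity and can be dropped.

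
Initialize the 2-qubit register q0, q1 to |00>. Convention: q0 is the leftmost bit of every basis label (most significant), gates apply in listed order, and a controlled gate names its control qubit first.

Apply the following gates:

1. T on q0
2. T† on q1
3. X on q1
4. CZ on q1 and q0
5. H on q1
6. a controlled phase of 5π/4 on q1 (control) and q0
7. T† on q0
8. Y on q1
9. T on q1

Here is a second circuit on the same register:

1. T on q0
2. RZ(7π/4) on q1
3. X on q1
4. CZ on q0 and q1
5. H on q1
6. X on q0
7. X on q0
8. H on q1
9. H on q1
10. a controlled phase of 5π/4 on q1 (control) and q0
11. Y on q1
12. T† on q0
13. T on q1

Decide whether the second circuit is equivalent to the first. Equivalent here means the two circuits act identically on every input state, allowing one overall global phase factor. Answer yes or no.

Yes: on every input state the two circuits agree up to one overall phase factor.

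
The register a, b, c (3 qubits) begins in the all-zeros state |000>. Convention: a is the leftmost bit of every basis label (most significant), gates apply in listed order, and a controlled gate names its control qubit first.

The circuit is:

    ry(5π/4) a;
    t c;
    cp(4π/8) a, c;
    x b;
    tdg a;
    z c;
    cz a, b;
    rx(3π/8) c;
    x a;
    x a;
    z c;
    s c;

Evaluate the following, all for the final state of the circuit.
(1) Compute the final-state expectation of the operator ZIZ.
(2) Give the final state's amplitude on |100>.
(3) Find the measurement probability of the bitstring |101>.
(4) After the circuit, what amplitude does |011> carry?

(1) The observable ZIZ averages to -sqrt(4 - 2*sqrt(2))/4. Key observation: steps 9-10 multiply out to the identity, so the circuit reduces to the remaining gates.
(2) The final state's coefficient on |100> equals 0.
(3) The probability of measuring |101> is 0.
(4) The final state's coefficient on |011> equals sqrt(2 - sqrt(2))*sin(3*pi/16)/2.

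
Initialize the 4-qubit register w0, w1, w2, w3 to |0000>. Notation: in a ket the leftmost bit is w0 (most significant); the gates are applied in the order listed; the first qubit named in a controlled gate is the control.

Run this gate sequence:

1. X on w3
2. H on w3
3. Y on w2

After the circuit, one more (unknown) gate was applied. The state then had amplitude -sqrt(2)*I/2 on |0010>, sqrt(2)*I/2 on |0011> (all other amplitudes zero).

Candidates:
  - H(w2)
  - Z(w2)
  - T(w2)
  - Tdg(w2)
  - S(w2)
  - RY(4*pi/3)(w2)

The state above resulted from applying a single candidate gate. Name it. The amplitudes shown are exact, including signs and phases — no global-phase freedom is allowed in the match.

The applied gate was Z(w2).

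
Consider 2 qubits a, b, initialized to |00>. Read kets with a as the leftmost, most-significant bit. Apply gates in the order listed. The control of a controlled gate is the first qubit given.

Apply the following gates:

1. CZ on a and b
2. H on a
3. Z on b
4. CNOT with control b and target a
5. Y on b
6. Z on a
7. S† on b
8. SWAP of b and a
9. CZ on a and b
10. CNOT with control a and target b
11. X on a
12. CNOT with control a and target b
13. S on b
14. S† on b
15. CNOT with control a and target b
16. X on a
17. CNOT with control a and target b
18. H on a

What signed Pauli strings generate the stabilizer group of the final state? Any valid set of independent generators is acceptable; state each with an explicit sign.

The final state is stabilized by the group generated by -XI, +IX; other independent generating sets are equally valid. Key observation: steps 10-17 multiply out to the identity, so the circuit reduces to the remaining gates.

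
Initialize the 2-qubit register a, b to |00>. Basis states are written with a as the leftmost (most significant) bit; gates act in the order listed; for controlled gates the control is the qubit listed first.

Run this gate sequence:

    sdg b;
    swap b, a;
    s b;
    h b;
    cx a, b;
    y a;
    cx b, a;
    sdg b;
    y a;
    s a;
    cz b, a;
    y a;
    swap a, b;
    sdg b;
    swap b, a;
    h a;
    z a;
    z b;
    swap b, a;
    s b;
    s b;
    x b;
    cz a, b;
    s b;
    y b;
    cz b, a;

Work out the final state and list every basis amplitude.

The resulting statevector has amplitude 1/2 on |00>, -I/2 on |01>, -I/2 on |10>, 1/2 on |11>.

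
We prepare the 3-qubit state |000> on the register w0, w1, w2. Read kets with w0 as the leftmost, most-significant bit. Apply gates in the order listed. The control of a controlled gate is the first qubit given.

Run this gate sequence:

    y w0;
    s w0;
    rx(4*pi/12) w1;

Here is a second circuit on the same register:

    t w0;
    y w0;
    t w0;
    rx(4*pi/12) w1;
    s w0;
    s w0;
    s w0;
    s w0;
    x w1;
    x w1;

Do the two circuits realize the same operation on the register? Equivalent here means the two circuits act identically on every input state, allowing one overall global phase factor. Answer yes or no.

No — the two circuits implement different unitaries, even allowing a global phase.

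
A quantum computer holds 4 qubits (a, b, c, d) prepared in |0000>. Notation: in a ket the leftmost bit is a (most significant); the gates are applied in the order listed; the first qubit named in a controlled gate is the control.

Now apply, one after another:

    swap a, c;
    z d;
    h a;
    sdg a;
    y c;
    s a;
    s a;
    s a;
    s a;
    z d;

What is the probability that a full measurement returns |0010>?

The probability of measuring |0010> is 1/2. Key observation: gates 6-9 undo each other exactly, leaving only the rest of the circuit to track.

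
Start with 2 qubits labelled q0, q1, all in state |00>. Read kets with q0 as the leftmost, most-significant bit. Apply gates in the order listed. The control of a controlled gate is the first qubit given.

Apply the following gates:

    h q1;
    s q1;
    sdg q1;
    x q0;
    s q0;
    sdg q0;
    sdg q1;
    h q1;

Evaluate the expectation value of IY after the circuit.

The observable IY averages to 1.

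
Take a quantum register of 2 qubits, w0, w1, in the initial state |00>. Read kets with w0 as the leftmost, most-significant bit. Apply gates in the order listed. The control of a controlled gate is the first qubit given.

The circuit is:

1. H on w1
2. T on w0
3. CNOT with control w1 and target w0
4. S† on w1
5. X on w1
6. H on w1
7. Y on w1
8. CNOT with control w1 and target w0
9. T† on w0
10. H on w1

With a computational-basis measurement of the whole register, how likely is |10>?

The probability of measuring |10> is 1/4.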